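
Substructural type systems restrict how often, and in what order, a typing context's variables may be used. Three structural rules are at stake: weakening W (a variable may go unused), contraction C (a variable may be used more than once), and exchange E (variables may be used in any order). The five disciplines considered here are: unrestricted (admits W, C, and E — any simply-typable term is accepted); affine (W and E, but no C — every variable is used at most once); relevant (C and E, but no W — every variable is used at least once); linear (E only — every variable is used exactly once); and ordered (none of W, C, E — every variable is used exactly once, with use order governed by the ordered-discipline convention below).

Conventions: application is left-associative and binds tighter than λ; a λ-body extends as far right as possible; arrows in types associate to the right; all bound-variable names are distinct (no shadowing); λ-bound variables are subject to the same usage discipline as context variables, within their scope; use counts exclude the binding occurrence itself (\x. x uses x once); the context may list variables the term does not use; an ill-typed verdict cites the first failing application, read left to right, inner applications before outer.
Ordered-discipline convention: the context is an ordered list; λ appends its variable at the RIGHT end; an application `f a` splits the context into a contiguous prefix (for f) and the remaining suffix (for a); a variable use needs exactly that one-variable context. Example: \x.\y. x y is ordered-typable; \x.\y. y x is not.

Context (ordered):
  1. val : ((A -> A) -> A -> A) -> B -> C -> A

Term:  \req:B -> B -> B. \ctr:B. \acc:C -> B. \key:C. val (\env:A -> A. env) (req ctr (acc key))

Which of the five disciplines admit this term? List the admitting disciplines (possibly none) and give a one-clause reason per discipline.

admitting disciplines: ordered, linear, affine, relevant, unrestricted
variable uses: val: 1, req (λ-bound): 1, ctr (λ-bound): 1, acc (λ-bound): 1, key (λ-bound): 1, env (λ-bound): 1
use order (left to right): val, env, req, ctr, acc, key
typing: ✓ — (B -> B -> B) -> B -> (C -> B) -> C -> C -> A
ordered: ✓ — one use each (val, req, ctr, acc, key, env); ordered split holds
linear: ✓ — each of val, req, ctr, acc, key, env used exactly once
affine: ✓ — no duplicate uses among val, req, ctr, acc, key, env
relevant: ✓ — at least one use each (val, req, ctr, acc, key, env)
unrestricted: ✓ — well-typed at (B -> B -> B) -> B -> (C -> B) -> C -> C -> A; no restrictions here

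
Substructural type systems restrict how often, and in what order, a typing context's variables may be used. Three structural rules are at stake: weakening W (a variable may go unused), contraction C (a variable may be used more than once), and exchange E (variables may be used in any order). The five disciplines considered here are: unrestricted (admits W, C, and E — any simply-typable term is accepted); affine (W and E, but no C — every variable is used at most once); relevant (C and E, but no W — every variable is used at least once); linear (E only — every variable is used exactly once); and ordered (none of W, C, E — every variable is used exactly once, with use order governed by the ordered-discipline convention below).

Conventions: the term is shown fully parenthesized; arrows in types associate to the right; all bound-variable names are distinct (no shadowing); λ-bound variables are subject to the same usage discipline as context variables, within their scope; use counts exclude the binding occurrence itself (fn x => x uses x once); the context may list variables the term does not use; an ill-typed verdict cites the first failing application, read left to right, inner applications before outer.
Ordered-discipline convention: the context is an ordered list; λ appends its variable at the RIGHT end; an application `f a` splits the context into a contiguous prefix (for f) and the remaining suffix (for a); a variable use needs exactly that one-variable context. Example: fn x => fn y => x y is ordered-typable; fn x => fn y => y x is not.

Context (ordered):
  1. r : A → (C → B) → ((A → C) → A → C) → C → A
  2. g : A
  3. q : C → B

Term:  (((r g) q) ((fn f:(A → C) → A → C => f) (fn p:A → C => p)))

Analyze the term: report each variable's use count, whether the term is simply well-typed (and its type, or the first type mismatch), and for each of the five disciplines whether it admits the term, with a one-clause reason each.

usage: r ×1; g ×1; q ×1; f [bound] ×1; p [bound] ×1
left-to-right use order: r, g, q, f, p
typing: the term checks, with type C → A
ordered ✓ (single-use (r, g, q, f, p), ordered derivation ok)
linear ✓ (each of r, g, q, f, p used exactly once)
affine ✓ (no duplicate uses among r, g, q, f, p)
relevant ✓ (at least one use each (r, g, q, f, p))
unrestricted ✓ (simply typable at C → A; W, C, E all held)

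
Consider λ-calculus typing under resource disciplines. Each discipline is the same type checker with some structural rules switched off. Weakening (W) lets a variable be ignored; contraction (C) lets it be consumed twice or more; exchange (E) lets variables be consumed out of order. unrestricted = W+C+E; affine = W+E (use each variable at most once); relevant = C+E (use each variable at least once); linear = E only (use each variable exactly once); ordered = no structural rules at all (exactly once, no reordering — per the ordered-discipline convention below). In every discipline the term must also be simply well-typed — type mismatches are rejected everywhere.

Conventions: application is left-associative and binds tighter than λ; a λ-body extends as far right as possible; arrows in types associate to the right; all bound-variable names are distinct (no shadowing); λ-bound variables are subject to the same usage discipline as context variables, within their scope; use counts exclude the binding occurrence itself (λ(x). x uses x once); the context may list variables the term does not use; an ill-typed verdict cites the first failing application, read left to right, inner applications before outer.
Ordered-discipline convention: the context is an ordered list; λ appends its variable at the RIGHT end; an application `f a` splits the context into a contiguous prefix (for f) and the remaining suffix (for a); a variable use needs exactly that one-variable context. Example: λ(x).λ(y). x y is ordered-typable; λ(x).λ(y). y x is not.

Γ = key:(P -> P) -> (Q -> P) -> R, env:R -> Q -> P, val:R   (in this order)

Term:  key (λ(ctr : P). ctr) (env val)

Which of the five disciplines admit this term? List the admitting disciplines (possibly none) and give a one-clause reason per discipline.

admitted in: ordered, linear, affine, relevant, unrestricted
variable uses: key: 1, env: 1, val: 1, ctr (bound): 1
left-to-right use order: key, ctr, env, val
typing: well-typed at R
ordered ✓ (one use each (key, env, val, ctr); ordered split holds)
linear ✓ (each of key, env, val, ctr used exactly once)
affine ✓ (at most one use each (key, env, val, ctr))
relevant ✓ (every one of key, env, val, ctr appears)
unrestricted ✓ (typability at R is all that's needed)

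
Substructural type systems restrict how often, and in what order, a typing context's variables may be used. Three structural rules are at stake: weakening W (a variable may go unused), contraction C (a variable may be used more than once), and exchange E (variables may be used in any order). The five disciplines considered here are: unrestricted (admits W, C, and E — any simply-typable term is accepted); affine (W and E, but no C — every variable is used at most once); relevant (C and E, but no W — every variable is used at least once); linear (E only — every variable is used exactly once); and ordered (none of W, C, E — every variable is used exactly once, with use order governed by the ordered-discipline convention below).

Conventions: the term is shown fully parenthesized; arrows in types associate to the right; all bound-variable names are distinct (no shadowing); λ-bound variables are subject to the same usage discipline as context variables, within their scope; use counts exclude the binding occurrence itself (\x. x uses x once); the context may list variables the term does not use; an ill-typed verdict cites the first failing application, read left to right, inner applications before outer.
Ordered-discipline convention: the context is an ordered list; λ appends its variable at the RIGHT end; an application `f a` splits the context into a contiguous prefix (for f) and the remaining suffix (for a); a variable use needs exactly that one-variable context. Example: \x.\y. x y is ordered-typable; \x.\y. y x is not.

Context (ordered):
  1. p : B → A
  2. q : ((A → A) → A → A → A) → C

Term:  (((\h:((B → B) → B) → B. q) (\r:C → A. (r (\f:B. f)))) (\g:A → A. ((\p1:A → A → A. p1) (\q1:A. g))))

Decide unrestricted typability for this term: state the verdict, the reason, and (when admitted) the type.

no — not simply typable
use counts: p ×0; q ×1; h (bound) ×0; r (bound) ×1; f (bound) ×1; g (bound) ×1; p1 (bound) ×1; q1 (bound) ×0
uses in reading order: q, r, f, p1, g
typing: ill-typed: a function awaiting C gets B → B
per-discipline verdicts: ordered ✗; linear ✗; affine ✗; relevant ✗; unrestricted ✗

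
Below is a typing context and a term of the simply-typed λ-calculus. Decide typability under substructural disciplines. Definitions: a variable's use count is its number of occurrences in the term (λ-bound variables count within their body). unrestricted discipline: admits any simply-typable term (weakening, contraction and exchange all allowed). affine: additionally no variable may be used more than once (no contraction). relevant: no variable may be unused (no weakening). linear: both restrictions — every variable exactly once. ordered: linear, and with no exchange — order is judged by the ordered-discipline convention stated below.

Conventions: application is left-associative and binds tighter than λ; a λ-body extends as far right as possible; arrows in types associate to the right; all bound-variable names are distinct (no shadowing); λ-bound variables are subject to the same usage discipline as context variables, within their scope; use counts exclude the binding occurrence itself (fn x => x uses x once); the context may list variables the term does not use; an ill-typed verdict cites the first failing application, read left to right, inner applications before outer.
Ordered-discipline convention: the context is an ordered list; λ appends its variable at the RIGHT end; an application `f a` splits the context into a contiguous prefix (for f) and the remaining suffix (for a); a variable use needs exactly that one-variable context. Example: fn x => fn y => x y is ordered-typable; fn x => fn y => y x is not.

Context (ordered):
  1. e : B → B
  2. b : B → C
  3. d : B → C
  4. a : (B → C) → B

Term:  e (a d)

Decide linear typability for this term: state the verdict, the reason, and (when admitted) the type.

no — b left unused
use counts: e ×1; b ×0; d ×1; a ×1
left-to-right use order: e, a, d
typing: the term checks, with type B
all disciplines: ordered ✗; linear ✗; affine ✓; relevant ✗; unrestricted ✓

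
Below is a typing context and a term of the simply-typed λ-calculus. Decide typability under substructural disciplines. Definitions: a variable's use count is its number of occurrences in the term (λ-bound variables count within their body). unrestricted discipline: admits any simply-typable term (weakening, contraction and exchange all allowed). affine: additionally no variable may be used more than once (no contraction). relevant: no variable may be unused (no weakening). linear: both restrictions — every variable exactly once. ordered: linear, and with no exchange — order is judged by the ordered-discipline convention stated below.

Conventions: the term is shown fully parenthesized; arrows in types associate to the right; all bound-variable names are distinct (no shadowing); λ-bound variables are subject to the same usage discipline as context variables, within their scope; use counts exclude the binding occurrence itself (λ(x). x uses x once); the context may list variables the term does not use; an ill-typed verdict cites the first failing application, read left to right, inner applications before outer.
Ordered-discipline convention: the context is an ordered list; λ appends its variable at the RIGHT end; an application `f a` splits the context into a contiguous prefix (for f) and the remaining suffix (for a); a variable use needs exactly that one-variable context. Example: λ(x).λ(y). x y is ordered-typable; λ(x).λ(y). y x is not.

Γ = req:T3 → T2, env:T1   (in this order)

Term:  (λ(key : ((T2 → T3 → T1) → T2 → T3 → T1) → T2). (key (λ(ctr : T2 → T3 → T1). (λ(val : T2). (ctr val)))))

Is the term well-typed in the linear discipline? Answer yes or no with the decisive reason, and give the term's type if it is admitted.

no — unused: req, env — weakening required
use counts: req ×0, env ×0, key (bound) ×1, ctr (bound) ×1, val (bound) ×1
order of uses: key, ctr, val
typing: well-typed at (((T2 → T3 → T1) → T2 → T3 → T1) → T2) → T2
across the five disciplines: ordered ✗ | linear ✗ | affine ✓ | relevant ✗ | unrestricted ✓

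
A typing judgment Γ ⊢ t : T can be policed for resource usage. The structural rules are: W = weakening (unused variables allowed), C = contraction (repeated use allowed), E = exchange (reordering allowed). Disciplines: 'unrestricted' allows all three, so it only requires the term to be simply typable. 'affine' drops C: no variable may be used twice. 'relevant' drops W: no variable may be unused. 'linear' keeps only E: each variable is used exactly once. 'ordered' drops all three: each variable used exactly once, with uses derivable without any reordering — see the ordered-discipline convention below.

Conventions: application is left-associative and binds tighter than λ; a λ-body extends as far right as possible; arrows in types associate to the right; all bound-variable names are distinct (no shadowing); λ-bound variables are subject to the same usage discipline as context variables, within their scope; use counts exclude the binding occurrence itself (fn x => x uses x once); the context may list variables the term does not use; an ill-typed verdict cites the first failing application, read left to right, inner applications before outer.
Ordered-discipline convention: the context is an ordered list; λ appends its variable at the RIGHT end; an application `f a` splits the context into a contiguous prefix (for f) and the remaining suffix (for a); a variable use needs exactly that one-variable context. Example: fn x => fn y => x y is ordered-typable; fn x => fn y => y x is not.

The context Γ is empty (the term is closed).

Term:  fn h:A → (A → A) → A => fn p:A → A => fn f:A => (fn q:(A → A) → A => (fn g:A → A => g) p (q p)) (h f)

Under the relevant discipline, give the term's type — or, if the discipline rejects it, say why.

term : (A → (A → A) → A) → (A → A) → A → A
counts: h [bound]: 1, p [bound]: 2, f [bound]: 1, q [bound]: 1, g [bound]: 1
uses in reading order: g, p, q, p, h, f
typing: well-typed at (A → (A → A) → A) → (A → A) → A → A
summary: ordered ✗; linear ✗; affine ✗; relevant ✓; unrestricted ✓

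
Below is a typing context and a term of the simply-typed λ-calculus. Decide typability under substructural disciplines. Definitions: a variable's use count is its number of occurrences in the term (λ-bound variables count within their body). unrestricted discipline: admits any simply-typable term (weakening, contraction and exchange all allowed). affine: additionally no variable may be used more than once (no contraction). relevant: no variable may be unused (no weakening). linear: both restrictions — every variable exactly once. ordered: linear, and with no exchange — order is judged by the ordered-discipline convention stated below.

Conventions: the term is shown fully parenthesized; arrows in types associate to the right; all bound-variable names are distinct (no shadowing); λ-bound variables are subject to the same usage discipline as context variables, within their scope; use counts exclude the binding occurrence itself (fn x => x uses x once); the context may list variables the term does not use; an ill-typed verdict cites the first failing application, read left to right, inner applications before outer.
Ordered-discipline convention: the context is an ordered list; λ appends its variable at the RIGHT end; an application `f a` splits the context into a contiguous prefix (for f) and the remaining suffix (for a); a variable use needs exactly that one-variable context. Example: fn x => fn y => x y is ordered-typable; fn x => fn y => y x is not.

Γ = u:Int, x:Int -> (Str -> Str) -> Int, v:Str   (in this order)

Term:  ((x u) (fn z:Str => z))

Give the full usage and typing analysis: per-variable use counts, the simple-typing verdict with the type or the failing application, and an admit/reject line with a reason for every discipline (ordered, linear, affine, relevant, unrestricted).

use counts: u ×1, x ×1, v ×0, z (λ-bound) ×1
uses in reading order: x, u, z
typing: well-typed at Int
ordered: ✗ — v left unused
linear: ✗ — v left unused
affine: ✓ — at most one use each (u, x, v, z)
relevant: ✗ — v left unused
unrestricted: ✓ — typability at Int is all that's needed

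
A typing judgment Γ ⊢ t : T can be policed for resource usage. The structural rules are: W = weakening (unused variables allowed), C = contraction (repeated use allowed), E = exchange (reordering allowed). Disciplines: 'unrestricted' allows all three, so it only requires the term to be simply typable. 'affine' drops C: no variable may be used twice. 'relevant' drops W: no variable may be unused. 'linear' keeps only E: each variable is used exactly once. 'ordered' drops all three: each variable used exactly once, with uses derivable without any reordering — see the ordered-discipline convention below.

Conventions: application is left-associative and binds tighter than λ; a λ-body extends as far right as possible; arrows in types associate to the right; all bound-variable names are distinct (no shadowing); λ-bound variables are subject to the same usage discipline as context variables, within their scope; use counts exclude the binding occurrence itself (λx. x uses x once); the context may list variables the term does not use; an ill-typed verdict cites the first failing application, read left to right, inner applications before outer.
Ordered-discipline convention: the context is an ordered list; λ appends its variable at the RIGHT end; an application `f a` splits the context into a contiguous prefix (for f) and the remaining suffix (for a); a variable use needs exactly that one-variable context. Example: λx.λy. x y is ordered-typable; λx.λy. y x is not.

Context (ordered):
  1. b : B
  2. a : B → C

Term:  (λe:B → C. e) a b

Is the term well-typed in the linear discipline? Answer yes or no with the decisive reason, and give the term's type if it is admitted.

yes — single use per variable (b, a, e); term : C
counts: b=1, a=1, e (bound)=1
uses in reading order: e, a, b
typing: ✓ — C
per-discipline verdicts: ordered ✗, linear ✓, affine ✓, relevant ✓, unrestricted ✓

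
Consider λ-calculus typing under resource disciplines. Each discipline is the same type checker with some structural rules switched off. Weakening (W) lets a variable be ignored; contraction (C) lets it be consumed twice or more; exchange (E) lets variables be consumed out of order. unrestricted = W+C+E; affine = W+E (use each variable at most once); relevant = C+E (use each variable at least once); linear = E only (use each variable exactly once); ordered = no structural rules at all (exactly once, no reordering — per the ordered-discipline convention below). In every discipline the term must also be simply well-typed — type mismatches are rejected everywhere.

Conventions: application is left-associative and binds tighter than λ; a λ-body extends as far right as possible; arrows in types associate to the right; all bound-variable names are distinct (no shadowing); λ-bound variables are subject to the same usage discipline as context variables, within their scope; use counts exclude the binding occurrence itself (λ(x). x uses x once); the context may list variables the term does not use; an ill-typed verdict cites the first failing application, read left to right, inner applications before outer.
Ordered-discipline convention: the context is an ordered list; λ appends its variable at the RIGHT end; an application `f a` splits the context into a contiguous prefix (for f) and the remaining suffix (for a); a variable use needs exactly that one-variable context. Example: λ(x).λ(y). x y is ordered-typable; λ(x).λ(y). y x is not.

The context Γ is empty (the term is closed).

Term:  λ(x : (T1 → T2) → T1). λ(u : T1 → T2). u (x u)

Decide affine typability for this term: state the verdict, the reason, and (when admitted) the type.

no — needs contraction — u ×2
counts: x (bound): 1×, u (bound): 2×
uses in reading order: u, x, u
typing: the term checks, with type ((T1 → T2) → T1) → (T1 → T2) → T2
all disciplines: ordered ✗ · linear ✗ · affine ✗ · relevant ✓ · unrestricted ✓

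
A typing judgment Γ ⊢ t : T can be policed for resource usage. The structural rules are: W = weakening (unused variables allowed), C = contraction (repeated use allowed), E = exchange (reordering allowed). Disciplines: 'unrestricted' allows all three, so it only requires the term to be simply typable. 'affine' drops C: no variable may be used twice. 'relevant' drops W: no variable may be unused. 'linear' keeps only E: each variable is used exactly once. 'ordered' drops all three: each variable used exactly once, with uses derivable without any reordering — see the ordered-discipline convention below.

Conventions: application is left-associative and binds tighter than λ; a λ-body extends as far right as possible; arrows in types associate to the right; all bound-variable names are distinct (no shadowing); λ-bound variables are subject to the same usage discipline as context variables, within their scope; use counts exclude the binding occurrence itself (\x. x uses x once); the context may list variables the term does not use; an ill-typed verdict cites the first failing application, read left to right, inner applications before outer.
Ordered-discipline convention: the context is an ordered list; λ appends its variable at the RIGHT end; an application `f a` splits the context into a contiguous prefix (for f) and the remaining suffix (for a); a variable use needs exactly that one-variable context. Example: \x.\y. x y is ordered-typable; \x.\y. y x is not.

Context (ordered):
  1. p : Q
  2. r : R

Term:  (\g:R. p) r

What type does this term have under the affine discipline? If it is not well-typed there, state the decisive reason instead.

term : Q
use counts: p: 1, r: 1, g [bound]: 0
order of uses: p, r
typing: well-typed at Q
summary: ordered ✗ · linear ✗ · affine ✓ · relevant ✗ · unrestricted ✓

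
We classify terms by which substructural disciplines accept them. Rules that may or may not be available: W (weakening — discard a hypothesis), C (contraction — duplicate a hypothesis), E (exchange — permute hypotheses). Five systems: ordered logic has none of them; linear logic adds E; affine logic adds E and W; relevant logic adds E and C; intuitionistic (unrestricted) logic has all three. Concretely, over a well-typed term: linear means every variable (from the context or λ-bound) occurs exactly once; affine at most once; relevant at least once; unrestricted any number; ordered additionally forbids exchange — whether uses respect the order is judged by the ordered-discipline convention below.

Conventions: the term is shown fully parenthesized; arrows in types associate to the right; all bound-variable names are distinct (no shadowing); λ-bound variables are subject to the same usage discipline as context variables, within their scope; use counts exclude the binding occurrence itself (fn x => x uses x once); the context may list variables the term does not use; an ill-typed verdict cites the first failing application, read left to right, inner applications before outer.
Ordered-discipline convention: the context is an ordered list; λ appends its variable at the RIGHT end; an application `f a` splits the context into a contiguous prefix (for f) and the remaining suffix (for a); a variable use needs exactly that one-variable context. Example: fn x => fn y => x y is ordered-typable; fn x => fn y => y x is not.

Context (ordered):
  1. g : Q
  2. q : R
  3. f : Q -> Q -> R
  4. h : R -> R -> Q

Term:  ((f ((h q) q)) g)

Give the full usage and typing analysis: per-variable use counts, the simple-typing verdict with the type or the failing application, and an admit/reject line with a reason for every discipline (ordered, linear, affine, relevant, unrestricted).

usage: g=1; q=2; f=1; h=1
use order (left to right): f, h, q, q, g
typing: well-typed — term : R
ordered: ✗, uses contraction: q ×2
linear: ✗, uses contraction: q ×2
affine: ✗, uses contraction: q ×2
relevant: ✓, every one of g, q, f, h appears
unrestricted: ✓, typability at R is all that's needed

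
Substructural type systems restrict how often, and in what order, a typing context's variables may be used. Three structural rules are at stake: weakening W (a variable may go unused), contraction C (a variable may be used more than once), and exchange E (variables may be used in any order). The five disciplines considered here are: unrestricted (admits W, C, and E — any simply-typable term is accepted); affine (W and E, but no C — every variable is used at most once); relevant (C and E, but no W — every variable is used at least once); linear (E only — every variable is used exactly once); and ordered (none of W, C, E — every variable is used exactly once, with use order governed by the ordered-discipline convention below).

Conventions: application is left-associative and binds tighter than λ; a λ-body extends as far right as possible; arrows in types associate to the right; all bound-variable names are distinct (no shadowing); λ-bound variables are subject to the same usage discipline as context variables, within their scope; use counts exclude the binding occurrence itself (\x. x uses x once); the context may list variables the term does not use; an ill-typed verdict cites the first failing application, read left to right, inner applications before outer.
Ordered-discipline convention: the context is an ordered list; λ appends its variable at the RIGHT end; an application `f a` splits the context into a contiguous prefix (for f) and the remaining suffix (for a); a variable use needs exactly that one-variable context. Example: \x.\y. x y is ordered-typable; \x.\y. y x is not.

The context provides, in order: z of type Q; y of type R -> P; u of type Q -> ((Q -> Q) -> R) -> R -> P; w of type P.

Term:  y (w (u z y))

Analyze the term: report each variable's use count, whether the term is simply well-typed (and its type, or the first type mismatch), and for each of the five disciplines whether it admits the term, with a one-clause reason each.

counts: z ×1, y ×2, u ×1, w ×1
left-to-right use order: y, w, u, z, y
typing: ill-typed: an application expects (Q -> Q) -> R but receives R -> P
ordered: ✗ — fails simple typing
linear: ✗ — a type mismatch blocks all five
affine: ✗ — the type mismatch rejects it
relevant: ✗ — not simply typable
unrestricted: ✗ — fails simple typing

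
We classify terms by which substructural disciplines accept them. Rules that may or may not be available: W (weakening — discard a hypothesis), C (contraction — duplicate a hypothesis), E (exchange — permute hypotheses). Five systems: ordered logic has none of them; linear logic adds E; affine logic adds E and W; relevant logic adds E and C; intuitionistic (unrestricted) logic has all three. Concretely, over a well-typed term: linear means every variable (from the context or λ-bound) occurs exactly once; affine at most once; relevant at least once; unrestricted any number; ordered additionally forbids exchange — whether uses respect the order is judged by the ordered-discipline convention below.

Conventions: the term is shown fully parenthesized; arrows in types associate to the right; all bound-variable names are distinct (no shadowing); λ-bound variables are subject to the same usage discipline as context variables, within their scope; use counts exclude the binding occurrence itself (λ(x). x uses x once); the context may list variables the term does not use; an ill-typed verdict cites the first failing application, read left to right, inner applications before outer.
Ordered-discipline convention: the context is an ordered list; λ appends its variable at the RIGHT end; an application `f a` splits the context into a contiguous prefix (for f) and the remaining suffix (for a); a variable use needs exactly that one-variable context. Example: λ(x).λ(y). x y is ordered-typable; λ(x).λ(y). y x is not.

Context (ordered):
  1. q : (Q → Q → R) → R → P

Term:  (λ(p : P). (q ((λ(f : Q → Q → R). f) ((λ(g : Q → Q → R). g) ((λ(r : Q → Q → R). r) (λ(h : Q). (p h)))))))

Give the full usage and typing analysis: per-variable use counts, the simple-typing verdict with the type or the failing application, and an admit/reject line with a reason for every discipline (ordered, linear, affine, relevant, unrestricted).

usage: q: 1, p [bound]: 1, f [bound]: 1, g [bound]: 1, r [bound]: 1, h [bound]: 1
order of uses: q, f, g, r, p, h
typing: ill-typed: can't apply a value of type P
ordered ✗ (the type mismatch rejects it)
linear ✗ (not simply typable)
affine ✗ (fails simple typing)
relevant ✗ (a type mismatch blocks all five)
unrestricted ✗ (the type mismatch rejects it)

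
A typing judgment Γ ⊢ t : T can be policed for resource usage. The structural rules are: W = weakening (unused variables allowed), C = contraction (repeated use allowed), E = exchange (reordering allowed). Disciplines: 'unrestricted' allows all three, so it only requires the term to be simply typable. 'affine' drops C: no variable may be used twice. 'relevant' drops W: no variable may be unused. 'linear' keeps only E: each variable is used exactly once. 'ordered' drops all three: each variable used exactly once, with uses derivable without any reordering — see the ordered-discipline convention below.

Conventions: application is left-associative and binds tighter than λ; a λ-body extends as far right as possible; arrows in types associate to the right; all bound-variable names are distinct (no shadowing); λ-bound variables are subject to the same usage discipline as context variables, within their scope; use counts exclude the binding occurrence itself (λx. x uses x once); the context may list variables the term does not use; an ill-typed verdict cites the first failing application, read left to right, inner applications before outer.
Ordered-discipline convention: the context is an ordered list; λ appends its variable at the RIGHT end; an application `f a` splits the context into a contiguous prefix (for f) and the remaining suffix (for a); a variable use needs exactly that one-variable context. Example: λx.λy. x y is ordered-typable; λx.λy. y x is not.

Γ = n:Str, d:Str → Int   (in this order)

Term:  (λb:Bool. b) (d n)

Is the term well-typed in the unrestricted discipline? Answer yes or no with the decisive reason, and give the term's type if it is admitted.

no — the type mismatch rejects it
usage: n: 1; d: 1; b (λ-bound): 1
uses in reading order: b, d, n
typing: ill-typed: argument of type Int where Bool is required
all disciplines: ordered ✗ | linear ✗ | affine ✗ | relevant ✗ | unrestricted ✗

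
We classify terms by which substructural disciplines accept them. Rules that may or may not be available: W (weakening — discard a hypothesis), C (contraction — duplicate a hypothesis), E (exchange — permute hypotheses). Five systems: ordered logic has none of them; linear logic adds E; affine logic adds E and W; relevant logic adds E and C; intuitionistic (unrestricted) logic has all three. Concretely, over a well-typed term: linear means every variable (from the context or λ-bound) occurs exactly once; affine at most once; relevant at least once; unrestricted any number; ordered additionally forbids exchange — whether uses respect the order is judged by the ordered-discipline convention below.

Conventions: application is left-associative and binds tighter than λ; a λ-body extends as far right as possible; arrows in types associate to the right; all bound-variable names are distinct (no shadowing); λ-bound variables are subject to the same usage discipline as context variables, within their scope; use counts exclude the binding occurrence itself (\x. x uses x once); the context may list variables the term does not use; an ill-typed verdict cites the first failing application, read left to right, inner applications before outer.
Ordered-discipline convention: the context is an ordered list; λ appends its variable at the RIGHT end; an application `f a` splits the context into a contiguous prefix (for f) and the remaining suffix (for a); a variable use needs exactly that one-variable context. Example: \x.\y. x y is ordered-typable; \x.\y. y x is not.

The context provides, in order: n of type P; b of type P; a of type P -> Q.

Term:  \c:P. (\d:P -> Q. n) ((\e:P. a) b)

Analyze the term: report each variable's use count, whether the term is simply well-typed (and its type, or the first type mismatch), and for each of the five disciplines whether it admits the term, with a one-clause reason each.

variable uses: n: 1, b: 1, a: 1, c [bound]: 0, d [bound]: 0, e [bound]: 0
left-to-right use order: n, a, b
typing: the term checks, with type P -> P
ordered: ✗ — unused: c, d, e — weakening required
linear: ✗ — unused: c, d, e — weakening required
affine: ✓ — no duplicate uses among n, b, a, c, d, e
relevant: ✗ — unused: c, d, e — weakening required
unrestricted: ✓ — simply typable at P -> P; W, C, E all held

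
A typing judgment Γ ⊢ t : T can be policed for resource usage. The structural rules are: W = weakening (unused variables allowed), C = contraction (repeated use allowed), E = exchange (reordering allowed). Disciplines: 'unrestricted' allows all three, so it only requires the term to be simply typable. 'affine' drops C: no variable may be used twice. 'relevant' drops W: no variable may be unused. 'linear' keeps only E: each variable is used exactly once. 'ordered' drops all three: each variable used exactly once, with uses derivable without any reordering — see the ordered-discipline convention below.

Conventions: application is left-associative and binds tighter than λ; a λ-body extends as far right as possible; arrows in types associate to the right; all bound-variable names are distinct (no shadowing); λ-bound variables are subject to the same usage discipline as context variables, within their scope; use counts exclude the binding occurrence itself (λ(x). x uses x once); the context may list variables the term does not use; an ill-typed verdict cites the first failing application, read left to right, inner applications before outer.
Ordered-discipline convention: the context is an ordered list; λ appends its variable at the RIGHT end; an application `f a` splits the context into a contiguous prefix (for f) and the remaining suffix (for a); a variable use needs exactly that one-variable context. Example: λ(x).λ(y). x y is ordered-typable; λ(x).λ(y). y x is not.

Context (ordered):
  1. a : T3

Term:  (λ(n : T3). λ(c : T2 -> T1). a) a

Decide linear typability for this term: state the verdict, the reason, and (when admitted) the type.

no — needs contraction — a ×2; unused: n, c — weakening required
usage: a: 2×, n (λ-bound): 0×, c (λ-bound): 0×
order of uses: a, a
typing: the term checks, with type (T2 -> T1) -> T3
per-discipline verdicts: ordered ✗ | linear ✗ | affine ✗ | relevant ✗ | unrestricted ✓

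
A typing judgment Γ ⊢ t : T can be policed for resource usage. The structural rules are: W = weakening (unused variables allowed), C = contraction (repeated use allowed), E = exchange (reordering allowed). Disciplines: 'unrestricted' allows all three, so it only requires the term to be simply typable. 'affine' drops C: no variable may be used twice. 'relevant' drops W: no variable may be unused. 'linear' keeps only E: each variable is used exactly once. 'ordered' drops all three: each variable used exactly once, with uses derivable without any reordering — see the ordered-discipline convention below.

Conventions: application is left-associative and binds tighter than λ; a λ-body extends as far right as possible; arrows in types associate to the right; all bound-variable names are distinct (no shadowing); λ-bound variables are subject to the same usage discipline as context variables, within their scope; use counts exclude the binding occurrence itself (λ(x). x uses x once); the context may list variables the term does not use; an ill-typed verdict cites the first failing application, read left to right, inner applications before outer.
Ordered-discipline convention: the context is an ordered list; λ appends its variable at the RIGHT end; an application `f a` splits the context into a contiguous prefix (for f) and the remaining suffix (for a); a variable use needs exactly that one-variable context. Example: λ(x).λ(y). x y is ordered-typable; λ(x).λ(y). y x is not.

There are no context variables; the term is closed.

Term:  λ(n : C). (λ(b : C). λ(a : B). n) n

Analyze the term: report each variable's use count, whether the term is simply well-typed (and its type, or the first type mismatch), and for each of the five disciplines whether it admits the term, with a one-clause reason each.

variable uses: n (λ-bound) ×2, b (λ-bound) ×0, a (λ-bound) ×0
use order (left to right): n, n
typing: the term checks, with type C → B → C
ordered: ✗, needs contraction — n ×2; b, a never used (weakening)
linear: ✗, needs contraction — n ×2; b, a never used (weakening)
affine: ✗, needs contraction — n ×2
relevant: ✗, b, a never used (weakening)
unrestricted: ✓, type-checks (C → B → C) and nothing is barred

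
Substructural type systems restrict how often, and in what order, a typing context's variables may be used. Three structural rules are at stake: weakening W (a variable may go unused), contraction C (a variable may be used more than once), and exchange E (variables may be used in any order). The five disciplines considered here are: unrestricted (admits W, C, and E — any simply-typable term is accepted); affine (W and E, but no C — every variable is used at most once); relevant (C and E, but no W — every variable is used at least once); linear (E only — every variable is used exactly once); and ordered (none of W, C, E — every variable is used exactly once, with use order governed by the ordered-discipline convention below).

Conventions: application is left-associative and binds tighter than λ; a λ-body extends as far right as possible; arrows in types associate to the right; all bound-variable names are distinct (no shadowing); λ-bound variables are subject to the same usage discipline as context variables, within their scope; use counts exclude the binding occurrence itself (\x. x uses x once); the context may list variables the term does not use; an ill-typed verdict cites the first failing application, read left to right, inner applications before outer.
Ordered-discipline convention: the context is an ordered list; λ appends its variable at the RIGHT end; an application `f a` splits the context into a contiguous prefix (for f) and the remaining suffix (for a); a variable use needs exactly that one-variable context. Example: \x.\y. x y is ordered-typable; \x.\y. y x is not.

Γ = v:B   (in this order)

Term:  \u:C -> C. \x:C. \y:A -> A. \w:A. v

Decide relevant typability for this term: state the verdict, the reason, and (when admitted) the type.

no — needs weakening: u, x, y, w unused
use counts: v: 1; u [bound]: 0; x [bound]: 0; y [bound]: 0; w [bound]: 0
left-to-right use order: v
typing: well-typed — term : (C -> C) -> C -> (A -> A) -> A -> B
all disciplines: ordered ✗, linear ✗, affine ✓, relevant ✗, unrestricted ✓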